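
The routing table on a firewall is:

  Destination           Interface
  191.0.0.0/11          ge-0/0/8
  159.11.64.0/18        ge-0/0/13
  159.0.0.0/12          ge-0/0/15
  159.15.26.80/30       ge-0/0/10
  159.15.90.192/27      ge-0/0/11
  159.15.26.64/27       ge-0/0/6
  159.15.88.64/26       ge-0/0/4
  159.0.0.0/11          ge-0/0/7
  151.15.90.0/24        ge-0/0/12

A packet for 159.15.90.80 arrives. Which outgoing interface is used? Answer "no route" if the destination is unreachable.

Routes whose prefix contains 159.15.90.80:
  159.0.0.0/11 (159.0.0.0 - 159.31.255.255) -> ge-0/0/7
  159.0.0.0/12 (159.0.0.0 - 159.15.255.255) -> ge-0/0/15
More-specific entries that do NOT match:
  159.15.26.80/30 (159.15.26.80 - 159.15.26.83) does not contain 159.15.90.80
  159.15.90.192/27 (159.15.90.192 - 159.15.90.223) does not contain 159.15.90.80
  159.15.26.64/27 (159.15.26.64 - 159.15.26.95) does not contain 159.15.90.80
  159.15.88.64/26 (159.15.88.64 - 159.15.88.127) does not contain 159.15.90.80
  151.15.90.0/24 (151.15.90.0 - 151.15.90.255) does not contain 159.15.90.80
  159.11.64.0/18 (159.11.64.0 - 159.11.127.255) does not contain 159.15.90.80
Longest matching prefix is /12 -> interface ge-0/0/15.

ge-0/0/15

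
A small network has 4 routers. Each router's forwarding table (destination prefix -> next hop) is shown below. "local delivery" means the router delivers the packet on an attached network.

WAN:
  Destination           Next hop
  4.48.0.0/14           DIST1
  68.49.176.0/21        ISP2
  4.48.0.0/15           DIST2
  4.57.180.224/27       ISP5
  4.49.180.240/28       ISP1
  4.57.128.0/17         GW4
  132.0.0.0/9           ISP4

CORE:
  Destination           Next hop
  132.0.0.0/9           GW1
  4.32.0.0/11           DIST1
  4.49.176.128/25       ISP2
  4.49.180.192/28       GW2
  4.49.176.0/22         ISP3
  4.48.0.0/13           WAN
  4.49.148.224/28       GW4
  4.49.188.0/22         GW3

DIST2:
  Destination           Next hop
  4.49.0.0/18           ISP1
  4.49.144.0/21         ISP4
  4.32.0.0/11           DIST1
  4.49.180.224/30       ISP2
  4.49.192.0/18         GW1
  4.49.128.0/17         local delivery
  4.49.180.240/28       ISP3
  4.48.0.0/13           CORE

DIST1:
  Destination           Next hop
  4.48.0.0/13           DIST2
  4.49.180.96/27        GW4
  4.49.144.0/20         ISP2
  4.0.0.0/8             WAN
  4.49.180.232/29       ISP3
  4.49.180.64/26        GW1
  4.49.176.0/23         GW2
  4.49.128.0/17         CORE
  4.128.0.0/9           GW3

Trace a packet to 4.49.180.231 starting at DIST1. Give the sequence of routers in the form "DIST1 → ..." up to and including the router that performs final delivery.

DIST1 → CORE → WAN → DIST2

At DIST1: longest match for 4.49.180.231 is 4.49.128.0/17 -> CORE
At CORE: longest match for 4.49.180.231 is 4.48.0.0/13 -> WAN
At WAN: longest match for 4.49.180.231 is 4.48.0.0/15 -> DIST2
At DIST2: longest match for 4.49.180.231 is 4.49.128.0/17 -> local delivery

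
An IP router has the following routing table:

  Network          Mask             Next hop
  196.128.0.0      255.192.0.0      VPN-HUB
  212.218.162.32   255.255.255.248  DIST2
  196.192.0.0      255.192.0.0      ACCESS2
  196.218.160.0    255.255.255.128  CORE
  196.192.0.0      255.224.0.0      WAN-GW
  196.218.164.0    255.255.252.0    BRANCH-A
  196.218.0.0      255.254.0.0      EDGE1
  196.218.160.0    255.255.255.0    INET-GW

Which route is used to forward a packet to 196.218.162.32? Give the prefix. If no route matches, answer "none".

196.218.0.0/15

Entries matching 196.218.162.32:
  196.192.0.0/10 (196.192.0.0 - 196.255.255.255)
  196.192.0.0/11 (196.192.0.0 - 196.223.255.255)
  196.218.0.0/15 (196.218.0.0 - 196.219.255.255)
Most specific is 196.218.0.0/15.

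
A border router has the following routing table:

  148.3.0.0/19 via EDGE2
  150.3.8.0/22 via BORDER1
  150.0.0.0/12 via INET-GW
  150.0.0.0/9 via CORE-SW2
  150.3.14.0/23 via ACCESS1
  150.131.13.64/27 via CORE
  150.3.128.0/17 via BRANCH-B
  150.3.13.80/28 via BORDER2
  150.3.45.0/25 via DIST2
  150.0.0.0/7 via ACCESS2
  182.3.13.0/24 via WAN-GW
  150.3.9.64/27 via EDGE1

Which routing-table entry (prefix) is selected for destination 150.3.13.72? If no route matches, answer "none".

150.0.0.0/12

Entries matching 150.3.13.72:
  150.0.0.0/7 (150.0.0.0 - 151.255.255.255)
  150.0.0.0/9 (150.0.0.0 - 150.127.255.255)
  150.0.0.0/12 (150.0.0.0 - 150.15.255.255)
Most specific is 150.0.0.0/12.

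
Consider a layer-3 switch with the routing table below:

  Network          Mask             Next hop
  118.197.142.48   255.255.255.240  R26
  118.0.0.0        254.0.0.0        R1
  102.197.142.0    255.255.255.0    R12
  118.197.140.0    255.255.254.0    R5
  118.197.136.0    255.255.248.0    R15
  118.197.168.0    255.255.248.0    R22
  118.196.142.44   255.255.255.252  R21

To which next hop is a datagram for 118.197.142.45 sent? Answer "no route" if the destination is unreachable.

R15

Routes whose prefix contains 118.197.142.45:
  118.0.0.0/7 (118.0.0.0 - 119.255.255.255) -> R1
  118.197.136.0/21 (118.197.136.0 - 118.197.143.255) -> R15
More-specific entries that do NOT match:
  118.196.142.44/30 (118.196.142.44 - 118.196.142.47) does not contain 118.197.142.45
  118.197.142.48/28 (118.197.142.48 - 118.197.142.63) does not contain 118.197.142.45
  102.197.142.0/24 (102.197.142.0 - 102.197.142.255) does not contain 118.197.142.45
  118.197.140.0/23 (118.197.140.0 - 118.197.141.255) does not contain 118.197.142.45
Longest matching prefix is /21 -> next hop R15.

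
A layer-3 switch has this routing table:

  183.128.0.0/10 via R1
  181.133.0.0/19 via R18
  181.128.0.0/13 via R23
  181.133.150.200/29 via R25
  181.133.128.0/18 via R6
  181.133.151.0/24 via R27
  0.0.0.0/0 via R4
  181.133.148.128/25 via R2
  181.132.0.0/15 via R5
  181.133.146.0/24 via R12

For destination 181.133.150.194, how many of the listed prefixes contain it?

4

Prefixes containing 181.133.150.194:
  0.0.0.0/0 (default, matches everything)
  181.128.0.0/13 (181.128.0.0 - 181.135.255.255)
  181.132.0.0/15 (181.132.0.0 - 181.133.255.255)
  181.133.128.0/18 (181.133.128.0 - 181.133.191.255)
Total matching entries: 4.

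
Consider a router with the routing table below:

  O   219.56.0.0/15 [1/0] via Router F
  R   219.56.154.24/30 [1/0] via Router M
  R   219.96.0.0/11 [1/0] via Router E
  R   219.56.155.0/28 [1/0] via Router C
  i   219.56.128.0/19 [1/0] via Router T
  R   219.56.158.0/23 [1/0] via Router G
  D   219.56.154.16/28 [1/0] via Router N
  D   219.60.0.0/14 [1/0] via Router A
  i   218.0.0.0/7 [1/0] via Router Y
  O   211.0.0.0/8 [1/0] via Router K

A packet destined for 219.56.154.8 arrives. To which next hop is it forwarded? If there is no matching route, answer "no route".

Router T

Routes whose prefix contains 219.56.154.8:
  218.0.0.0/7 (218.0.0.0 - 219.255.255.255) -> Router Y
  219.56.0.0/15 (219.56.0.0 - 219.57.255.255) -> Router F
  219.56.128.0/19 (219.56.128.0 - 219.56.159.255) -> Router T
More-specific entries that do NOT match:
  219.56.154.24/30 (219.56.154.24 - 219.56.154.27) does not contain 219.56.154.8
  219.56.155.0/28 (219.56.155.0 - 219.56.155.15) does not contain 219.56.154.8
  219.56.154.16/28 (219.56.154.16 - 219.56.154.31) does not contain 219.56.154.8
  219.56.158.0/23 (219.56.158.0 - 219.56.159.255) does not contain 219.56.154.8
Longest matching prefix is /19 -> next hop Router T.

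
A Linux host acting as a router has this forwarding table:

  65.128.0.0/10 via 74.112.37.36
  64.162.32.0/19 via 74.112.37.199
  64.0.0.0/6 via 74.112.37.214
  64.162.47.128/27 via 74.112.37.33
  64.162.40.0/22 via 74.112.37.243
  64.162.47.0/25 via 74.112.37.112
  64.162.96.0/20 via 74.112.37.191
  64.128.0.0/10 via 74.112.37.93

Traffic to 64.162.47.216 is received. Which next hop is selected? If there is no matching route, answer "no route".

74.112.37.199

Routes whose prefix contains 64.162.47.216:
  64.0.0.0/6 (64.0.0.0 - 67.255.255.255) -> 74.112.37.214
  64.128.0.0/10 (64.128.0.0 - 64.191.255.255) -> 74.112.37.93
  64.162.32.0/19 (64.162.32.0 - 64.162.63.255) -> 74.112.37.199
More-specific entries that do NOT match:
  64.162.47.128/27 (64.162.47.128 - 64.162.47.159) does not contain 64.162.47.216
  64.162.47.0/25 (64.162.47.0 - 64.162.47.127) does not contain 64.162.47.216
  64.162.40.0/22 (64.162.40.0 - 64.162.43.255) does not contain 64.162.47.216
  64.162.96.0/20 (64.162.96.0 - 64.162.111.255) does not contain 64.162.47.216
Longest matching prefix is /19 -> next hop 74.112.37.199.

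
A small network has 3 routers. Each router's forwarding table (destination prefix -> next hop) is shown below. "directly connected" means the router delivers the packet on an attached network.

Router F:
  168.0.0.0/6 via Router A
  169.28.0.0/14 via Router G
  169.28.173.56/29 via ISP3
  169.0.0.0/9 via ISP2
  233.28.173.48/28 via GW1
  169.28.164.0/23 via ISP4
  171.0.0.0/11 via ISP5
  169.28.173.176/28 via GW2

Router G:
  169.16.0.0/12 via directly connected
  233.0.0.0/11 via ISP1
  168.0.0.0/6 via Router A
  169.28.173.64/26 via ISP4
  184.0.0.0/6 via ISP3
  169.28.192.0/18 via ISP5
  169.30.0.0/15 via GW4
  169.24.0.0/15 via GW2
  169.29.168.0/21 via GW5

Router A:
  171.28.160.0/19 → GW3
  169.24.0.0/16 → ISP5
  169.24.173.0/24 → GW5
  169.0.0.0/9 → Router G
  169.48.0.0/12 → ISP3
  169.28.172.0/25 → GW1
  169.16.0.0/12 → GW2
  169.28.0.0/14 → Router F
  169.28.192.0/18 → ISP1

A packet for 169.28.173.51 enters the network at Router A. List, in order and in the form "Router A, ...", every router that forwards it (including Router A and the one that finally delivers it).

At Router A: longest match for 169.28.173.51 is 169.28.0.0/14 -> Router F
At Router F: longest match for 169.28.173.51 is 169.28.0.0/14 -> Router G
At Router G: longest match for 169.28.173.51 is 169.16.0.0/12 -> directly connected

Router A, Router F, Router G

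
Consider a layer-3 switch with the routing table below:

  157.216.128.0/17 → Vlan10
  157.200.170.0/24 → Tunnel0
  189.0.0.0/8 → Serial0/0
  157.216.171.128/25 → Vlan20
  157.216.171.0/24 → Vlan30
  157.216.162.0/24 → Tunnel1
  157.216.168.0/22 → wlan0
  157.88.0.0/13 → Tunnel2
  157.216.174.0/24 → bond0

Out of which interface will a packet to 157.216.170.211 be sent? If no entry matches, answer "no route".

wlan0

Routes whose prefix contains 157.216.170.211:
  157.216.128.0/17 (157.216.128.0 - 157.216.255.255) -> Vlan10
  157.216.168.0/22 (157.216.168.0 - 157.216.171.255) -> wlan0
More-specific entries that do NOT match:
  157.216.171.128/25 (157.216.171.128 - 157.216.171.255) does not contain 157.216.170.211
  157.200.170.0/24 (157.200.170.0 - 157.200.170.255) does not contain 157.216.170.211
  157.216.171.0/24 (157.216.171.0 - 157.216.171.255) does not contain 157.216.170.211
  157.216.162.0/24 (157.216.162.0 - 157.216.162.255) does not contain 157.216.170.211
  157.216.174.0/24 (157.216.174.0 - 157.216.174.255) does not contain 157.216.170.211
Longest matching prefix is /22 -> interface wlan0.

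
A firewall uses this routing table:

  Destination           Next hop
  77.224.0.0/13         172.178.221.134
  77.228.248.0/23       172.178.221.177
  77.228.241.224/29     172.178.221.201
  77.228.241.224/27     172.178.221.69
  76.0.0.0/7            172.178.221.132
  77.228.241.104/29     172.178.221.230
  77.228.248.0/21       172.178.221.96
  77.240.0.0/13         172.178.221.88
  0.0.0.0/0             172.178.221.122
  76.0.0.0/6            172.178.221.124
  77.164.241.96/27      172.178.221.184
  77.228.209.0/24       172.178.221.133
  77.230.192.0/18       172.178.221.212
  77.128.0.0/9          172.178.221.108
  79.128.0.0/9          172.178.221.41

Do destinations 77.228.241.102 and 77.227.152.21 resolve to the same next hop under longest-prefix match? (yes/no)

77.228.241.102: longest match 77.224.0.0/13 -> 172.178.221.134
77.227.152.21: longest match 77.224.0.0/13 -> 172.178.221.134

yes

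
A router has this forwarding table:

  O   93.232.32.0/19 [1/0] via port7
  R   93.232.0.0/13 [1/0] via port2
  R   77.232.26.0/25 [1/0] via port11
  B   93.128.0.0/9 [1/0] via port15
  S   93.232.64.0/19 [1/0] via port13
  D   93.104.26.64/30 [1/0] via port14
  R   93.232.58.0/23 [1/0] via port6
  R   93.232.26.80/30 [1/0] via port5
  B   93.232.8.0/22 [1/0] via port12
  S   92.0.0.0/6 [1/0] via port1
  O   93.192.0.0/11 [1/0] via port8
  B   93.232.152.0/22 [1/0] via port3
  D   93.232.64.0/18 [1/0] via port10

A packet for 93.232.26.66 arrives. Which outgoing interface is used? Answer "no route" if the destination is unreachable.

port2

Routes whose prefix contains 93.232.26.66:
  92.0.0.0/6 (92.0.0.0 - 95.255.255.255) -> port1
  93.128.0.0/9 (93.128.0.0 - 93.255.255.255) -> port15
  93.232.0.0/13 (93.232.0.0 - 93.239.255.255) -> port2
More-specific entries that do NOT match:
  93.104.26.64/30 (93.104.26.64 - 93.104.26.67) does not contain 93.232.26.66
  93.232.26.80/30 (93.232.26.80 - 93.232.26.83) does not contain 93.232.26.66
  77.232.26.0/25 (77.232.26.0 - 77.232.26.127) does not contain 93.232.26.66
  93.232.58.0/23 (93.232.58.0 - 93.232.59.255) does not contain 93.232.26.66
  93.232.8.0/22 (93.232.8.0 - 93.232.11.255) does not contain 93.232.26.66
  93.232.152.0/22 (93.232.152.0 - 93.232.155.255) does not contain 93.232.26.66
  93.232.32.0/19 (93.232.32.0 - 93.232.63.255) does not contain 93.232.26.66
  93.232.64.0/19 (93.232.64.0 - 93.232.95.255) does not contain 93.232.26.66
  93.232.64.0/18 (93.232.64.0 - 93.232.127.255) does not contain 93.232.26.66
Longest matching prefix is /13 -> interface port2.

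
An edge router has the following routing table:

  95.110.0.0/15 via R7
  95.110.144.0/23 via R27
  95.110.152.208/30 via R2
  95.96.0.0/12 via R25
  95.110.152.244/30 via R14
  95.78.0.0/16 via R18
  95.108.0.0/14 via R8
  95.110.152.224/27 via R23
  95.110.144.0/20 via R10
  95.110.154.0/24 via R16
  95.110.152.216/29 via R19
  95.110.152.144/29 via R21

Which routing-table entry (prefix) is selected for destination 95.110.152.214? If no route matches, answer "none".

95.110.144.0/20

Entries matching 95.110.152.214:
  95.96.0.0/12 (95.96.0.0 - 95.111.255.255)
  95.108.0.0/14 (95.108.0.0 - 95.111.255.255)
  95.110.0.0/15 (95.110.0.0 - 95.111.255.255)
  95.110.144.0/20 (95.110.144.0 - 95.110.159.255)
Most specific is 95.110.144.0/20.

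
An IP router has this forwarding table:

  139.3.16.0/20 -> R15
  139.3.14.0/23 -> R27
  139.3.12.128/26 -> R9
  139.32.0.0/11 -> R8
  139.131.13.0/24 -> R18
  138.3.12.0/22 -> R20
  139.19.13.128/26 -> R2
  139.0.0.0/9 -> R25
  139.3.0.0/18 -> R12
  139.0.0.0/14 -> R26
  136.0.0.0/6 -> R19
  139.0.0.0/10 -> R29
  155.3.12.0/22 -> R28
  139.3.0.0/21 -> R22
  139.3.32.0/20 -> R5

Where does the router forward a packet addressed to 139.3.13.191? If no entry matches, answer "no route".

R12

Routes whose prefix contains 139.3.13.191:
  136.0.0.0/6 (136.0.0.0 - 139.255.255.255) -> R19
  139.0.0.0/9 (139.0.0.0 - 139.127.255.255) -> R25
  139.0.0.0/10 (139.0.0.0 - 139.63.255.255) -> R29
  139.0.0.0/14 (139.0.0.0 - 139.3.255.255) -> R26
  139.3.0.0/18 (139.3.0.0 - 139.3.63.255) -> R12
More-specific entries that do NOT match:
  139.3.12.128/26 (139.3.12.128 - 139.3.12.191) does not contain 139.3.13.191
  139.19.13.128/26 (139.19.13.128 - 139.19.13.191) does not contain 139.3.13.191
  139.131.13.0/24 (139.131.13.0 - 139.131.13.255) does not contain 139.3.13.191
  139.3.14.0/23 (139.3.14.0 - 139.3.15.255) does not contain 139.3.13.191
  138.3.12.0/22 (138.3.12.0 - 138.3.15.255) does not contain 139.3.13.191
  155.3.12.0/22 (155.3.12.0 - 155.3.15.255) does not contain 139.3.13.191
  139.3.0.0/21 (139.3.0.0 - 139.3.7.255) does not contain 139.3.13.191
  139.3.16.0/20 (139.3.16.0 - 139.3.31.255) does not contain 139.3.13.191
  139.3.32.0/20 (139.3.32.0 - 139.3.47.255) does not contain 139.3.13.191
Longest matching prefix is /18 -> next hop R12.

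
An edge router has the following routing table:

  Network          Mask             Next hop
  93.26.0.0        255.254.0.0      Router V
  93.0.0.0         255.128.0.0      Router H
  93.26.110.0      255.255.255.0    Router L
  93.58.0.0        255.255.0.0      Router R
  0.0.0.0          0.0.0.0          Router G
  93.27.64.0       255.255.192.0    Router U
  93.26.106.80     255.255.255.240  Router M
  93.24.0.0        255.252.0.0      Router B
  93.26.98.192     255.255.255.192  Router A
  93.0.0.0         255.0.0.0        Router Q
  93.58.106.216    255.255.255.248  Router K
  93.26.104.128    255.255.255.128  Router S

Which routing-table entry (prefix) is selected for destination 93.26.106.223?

93.26.0.0/15

Entries matching 93.26.106.223:
  0.0.0.0/0 (default, matches everything)
  93.0.0.0/8 (93.0.0.0 - 93.255.255.255)
  93.0.0.0/9 (93.0.0.0 - 93.127.255.255)
  93.24.0.0/14 (93.24.0.0 - 93.27.255.255)
  93.26.0.0/15 (93.26.0.0 - 93.27.255.255)
Most specific is 93.26.0.0/15.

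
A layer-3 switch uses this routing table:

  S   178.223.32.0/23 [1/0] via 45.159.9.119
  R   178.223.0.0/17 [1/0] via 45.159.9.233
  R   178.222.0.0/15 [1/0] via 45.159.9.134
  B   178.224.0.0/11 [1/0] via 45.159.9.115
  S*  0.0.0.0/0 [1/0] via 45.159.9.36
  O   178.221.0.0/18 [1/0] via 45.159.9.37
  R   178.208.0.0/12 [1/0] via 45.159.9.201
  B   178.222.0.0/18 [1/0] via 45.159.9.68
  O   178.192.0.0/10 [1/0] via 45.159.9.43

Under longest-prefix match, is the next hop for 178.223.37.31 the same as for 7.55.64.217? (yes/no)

178.223.37.31: longest match 178.223.0.0/17 -> 45.159.9.233
7.55.64.217: longest match 0.0.0.0/0 -> 45.159.9.36

no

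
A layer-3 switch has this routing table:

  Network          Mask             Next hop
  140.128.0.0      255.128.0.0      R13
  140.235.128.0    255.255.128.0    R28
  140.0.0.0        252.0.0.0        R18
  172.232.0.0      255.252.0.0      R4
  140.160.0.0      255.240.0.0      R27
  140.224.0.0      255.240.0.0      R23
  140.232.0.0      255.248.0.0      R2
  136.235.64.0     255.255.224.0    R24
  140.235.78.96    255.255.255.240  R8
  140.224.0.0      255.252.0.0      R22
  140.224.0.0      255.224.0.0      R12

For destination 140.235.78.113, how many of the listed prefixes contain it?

Prefixes containing 140.235.78.113:
  140.0.0.0/6 (140.0.0.0 - 143.255.255.255)
  140.128.0.0/9 (140.128.0.0 - 140.255.255.255)
  140.224.0.0/11 (140.224.0.0 - 140.255.255.255)
  140.224.0.0/12 (140.224.0.0 - 140.239.255.255)
  140.232.0.0/13 (140.232.0.0 - 140.239.255.255)
Total matching entries: 5.

5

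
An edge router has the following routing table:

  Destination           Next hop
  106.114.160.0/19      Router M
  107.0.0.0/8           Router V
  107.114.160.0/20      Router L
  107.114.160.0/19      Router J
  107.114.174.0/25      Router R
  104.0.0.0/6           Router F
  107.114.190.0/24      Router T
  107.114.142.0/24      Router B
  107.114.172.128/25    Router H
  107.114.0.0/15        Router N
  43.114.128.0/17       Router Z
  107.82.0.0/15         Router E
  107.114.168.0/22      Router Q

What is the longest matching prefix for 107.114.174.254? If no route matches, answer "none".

Entries matching 107.114.174.254:
  104.0.0.0/6 (104.0.0.0 - 107.255.255.255)
  107.0.0.0/8 (107.0.0.0 - 107.255.255.255)
  107.114.0.0/15 (107.114.0.0 - 107.115.255.255)
  107.114.160.0/19 (107.114.160.0 - 107.114.191.255)
  107.114.160.0/20 (107.114.160.0 - 107.114.175.255)
Most specific is 107.114.160.0/20.

107.114.160.0/20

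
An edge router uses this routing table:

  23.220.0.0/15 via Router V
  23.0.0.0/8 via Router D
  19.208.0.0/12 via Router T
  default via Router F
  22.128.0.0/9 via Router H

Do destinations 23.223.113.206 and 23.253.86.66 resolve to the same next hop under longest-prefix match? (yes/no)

yes

23.223.113.206: longest match 23.0.0.0/8 -> Router D
23.253.86.66: longest match 23.0.0.0/8 -> Router D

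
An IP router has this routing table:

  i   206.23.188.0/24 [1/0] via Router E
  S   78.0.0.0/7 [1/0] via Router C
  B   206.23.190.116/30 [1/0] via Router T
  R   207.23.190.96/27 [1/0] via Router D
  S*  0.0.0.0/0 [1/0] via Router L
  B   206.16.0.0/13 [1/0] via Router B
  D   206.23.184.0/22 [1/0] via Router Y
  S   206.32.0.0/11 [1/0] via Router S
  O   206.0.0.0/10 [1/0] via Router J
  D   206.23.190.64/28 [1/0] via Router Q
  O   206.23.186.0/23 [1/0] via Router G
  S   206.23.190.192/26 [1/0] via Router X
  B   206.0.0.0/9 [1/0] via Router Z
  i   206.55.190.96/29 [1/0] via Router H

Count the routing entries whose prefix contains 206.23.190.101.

4

Prefixes containing 206.23.190.101:
  0.0.0.0/0 (default, matches everything)
  206.0.0.0/9 (206.0.0.0 - 206.127.255.255)
  206.0.0.0/10 (206.0.0.0 - 206.63.255.255)
  206.16.0.0/13 (206.16.0.0 - 206.23.255.255)
Total matching entries: 4.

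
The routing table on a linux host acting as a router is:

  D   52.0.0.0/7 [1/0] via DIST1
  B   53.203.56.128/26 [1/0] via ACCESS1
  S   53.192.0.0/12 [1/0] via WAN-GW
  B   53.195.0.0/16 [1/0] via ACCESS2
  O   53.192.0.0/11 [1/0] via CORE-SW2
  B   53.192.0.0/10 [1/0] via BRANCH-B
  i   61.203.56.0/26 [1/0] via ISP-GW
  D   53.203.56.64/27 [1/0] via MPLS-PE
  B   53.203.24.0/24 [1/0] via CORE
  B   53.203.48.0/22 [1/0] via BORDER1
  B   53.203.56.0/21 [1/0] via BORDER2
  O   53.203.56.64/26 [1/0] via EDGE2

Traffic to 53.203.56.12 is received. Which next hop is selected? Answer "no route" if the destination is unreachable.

BORDER2

Routes whose prefix contains 53.203.56.12:
  52.0.0.0/7 (52.0.0.0 - 53.255.255.255) -> DIST1
  53.192.0.0/10 (53.192.0.0 - 53.255.255.255) -> BRANCH-B
  53.192.0.0/11 (53.192.0.0 - 53.223.255.255) -> CORE-SW2
  53.192.0.0/12 (53.192.0.0 - 53.207.255.255) -> WAN-GW
  53.203.56.0/21 (53.203.56.0 - 53.203.63.255) -> BORDER2
More-specific entries that do NOT match:
  53.203.56.64/27 (53.203.56.64 - 53.203.56.95) does not contain 53.203.56.12
  53.203.56.128/26 (53.203.56.128 - 53.203.56.191) does not contain 53.203.56.12
  61.203.56.0/26 (61.203.56.0 - 61.203.56.63) does not contain 53.203.56.12
  53.203.56.64/26 (53.203.56.64 - 53.203.56.127) does not contain 53.203.56.12
  53.203.24.0/24 (53.203.24.0 - 53.203.24.255) does not contain 53.203.56.12
  53.203.48.0/22 (53.203.48.0 - 53.203.51.255) does not contain 53.203.56.12
Longest matching prefix is /21 -> next hop BORDER2.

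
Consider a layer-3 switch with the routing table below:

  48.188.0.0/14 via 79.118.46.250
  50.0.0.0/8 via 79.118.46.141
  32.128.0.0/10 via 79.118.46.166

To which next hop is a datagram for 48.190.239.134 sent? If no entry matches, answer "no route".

79.118.46.250

Routes whose prefix contains 48.190.239.134:
  48.188.0.0/14 (48.188.0.0 - 48.191.255.255) -> 79.118.46.250
Longest matching prefix is /14 -> next hop 79.118.46.250.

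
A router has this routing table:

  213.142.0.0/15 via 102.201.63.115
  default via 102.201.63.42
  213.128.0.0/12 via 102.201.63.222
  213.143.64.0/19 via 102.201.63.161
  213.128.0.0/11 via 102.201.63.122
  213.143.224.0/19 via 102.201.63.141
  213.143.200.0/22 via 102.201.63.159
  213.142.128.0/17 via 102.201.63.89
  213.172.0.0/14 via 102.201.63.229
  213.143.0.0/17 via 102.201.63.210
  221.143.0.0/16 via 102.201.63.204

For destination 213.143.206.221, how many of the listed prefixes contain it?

4

Prefixes containing 213.143.206.221:
  0.0.0.0/0 (default, matches everything)
  213.128.0.0/11 (213.128.0.0 - 213.159.255.255)
  213.128.0.0/12 (213.128.0.0 - 213.143.255.255)
  213.142.0.0/15 (213.142.0.0 - 213.143.255.255)
Total matching entries: 4.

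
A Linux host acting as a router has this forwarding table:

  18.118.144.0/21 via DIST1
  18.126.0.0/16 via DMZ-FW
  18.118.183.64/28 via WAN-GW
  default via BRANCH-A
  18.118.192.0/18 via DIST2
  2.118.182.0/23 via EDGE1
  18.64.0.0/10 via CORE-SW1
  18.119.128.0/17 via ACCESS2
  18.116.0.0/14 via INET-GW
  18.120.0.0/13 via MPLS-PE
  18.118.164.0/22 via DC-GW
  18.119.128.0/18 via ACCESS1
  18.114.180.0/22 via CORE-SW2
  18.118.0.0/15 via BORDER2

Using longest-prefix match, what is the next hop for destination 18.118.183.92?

Routes whose prefix contains 18.118.183.92:
  0.0.0.0/0 (default, matches everything) -> BRANCH-A
  18.64.0.0/10 (18.64.0.0 - 18.127.255.255) -> CORE-SW1
  18.116.0.0/14 (18.116.0.0 - 18.119.255.255) -> INET-GW
  18.118.0.0/15 (18.118.0.0 - 18.119.255.255) -> BORDER2
More-specific entries that do NOT match:
  18.118.183.64/28 (18.118.183.64 - 18.118.183.79) does not contain 18.118.183.92
  2.118.182.0/23 (2.118.182.0 - 2.118.183.255) does not contain 18.118.183.92
  18.118.164.0/22 (18.118.164.0 - 18.118.167.255) does not contain 18.118.183.92
  18.114.180.0/22 (18.114.180.0 - 18.114.183.255) does not contain 18.118.183.92
  18.118.144.0/21 (18.118.144.0 - 18.118.151.255) does not contain 18.118.183.92
  18.118.192.0/18 (18.118.192.0 - 18.118.255.255) does not contain 18.118.183.92
  18.119.128.0/18 (18.119.128.0 - 18.119.191.255) does not contain 18.118.183.92
  18.119.128.0/17 (18.119.128.0 - 18.119.255.255) does not contain 18.118.183.92
  18.126.0.0/16 (18.126.0.0 - 18.126.255.255) does not contain 18.118.183.92
Longest matching prefix is /15 -> next hop BORDER2.

BORDER2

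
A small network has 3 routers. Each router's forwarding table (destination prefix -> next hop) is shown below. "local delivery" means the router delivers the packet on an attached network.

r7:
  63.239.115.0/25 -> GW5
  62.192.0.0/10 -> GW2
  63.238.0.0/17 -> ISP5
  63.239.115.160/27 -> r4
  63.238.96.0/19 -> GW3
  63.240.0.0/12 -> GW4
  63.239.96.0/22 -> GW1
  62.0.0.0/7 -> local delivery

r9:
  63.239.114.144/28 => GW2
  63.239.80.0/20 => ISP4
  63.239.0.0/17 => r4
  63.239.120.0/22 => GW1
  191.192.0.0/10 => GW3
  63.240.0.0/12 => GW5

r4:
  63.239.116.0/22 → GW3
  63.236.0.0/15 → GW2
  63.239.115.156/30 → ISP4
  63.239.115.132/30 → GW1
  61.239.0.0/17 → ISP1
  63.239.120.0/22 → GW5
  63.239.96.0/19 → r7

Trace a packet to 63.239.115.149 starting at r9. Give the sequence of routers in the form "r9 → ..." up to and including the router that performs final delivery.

r9 → r4 → r7

At r9: longest match for 63.239.115.149 is 63.239.0.0/17 -> r4
At r4: longest match for 63.239.115.149 is 63.239.96.0/19 -> r7
At r7: longest match for 63.239.115.149 is 62.0.0.0/7 -> local delivery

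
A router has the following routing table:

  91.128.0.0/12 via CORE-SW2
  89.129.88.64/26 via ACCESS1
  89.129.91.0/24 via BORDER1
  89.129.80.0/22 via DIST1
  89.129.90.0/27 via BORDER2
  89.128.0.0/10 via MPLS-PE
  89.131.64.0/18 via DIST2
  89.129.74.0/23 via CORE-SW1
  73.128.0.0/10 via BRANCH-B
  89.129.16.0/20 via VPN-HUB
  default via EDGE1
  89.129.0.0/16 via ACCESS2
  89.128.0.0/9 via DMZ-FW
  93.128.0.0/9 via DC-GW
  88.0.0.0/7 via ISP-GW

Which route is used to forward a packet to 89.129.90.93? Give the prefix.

Entries matching 89.129.90.93:
  0.0.0.0/0 (default, matches everything)
  88.0.0.0/7 (88.0.0.0 - 89.255.255.255)
  89.128.0.0/9 (89.128.0.0 - 89.255.255.255)
  89.128.0.0/10 (89.128.0.0 - 89.191.255.255)
  89.129.0.0/16 (89.129.0.0 - 89.129.255.255)
Most specific is 89.129.0.0/16.

89.129.0.0/16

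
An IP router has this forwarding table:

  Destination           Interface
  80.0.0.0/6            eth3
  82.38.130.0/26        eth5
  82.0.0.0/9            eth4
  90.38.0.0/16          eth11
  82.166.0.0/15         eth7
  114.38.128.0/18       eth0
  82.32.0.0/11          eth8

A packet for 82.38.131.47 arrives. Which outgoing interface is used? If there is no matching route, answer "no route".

Routes whose prefix contains 82.38.131.47:
  80.0.0.0/6 (80.0.0.0 - 83.255.255.255) -> eth3
  82.0.0.0/9 (82.0.0.0 - 82.127.255.255) -> eth4
  82.32.0.0/11 (82.32.0.0 - 82.63.255.255) -> eth8
More-specific entries that do NOT match:
  82.38.130.0/26 (82.38.130.0 - 82.38.130.63) does not contain 82.38.131.47
  114.38.128.0/18 (114.38.128.0 - 114.38.191.255) does not contain 82.38.131.47
  90.38.0.0/16 (90.38.0.0 - 90.38.255.255) does not contain 82.38.131.47
  82.166.0.0/15 (82.166.0.0 - 82.167.255.255) does not contain 82.38.131.47
Longest matching prefix is /11 -> interface eth8.

eth8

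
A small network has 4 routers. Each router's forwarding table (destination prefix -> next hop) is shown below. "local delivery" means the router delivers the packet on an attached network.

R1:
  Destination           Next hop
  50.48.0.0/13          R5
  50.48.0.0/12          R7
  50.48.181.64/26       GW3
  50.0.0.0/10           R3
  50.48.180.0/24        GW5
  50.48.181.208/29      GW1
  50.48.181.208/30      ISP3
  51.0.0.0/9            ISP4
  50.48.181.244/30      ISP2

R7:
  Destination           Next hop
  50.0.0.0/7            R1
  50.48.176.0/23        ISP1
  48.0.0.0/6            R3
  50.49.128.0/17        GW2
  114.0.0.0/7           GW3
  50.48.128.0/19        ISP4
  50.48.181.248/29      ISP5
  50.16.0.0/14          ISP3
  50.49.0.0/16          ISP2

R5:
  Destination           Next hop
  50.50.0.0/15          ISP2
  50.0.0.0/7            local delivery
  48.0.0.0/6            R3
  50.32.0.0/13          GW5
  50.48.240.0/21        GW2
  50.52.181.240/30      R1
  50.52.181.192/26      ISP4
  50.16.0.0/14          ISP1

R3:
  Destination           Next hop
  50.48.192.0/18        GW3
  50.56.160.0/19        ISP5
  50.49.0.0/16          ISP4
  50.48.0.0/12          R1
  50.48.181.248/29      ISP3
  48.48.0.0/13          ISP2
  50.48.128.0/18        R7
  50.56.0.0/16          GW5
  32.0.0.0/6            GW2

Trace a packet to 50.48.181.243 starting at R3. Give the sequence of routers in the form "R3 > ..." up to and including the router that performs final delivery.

R3 > R7 > R1 > R5

At R3: longest match for 50.48.181.243 is 50.48.128.0/18 -> R7
At R7: longest match for 50.48.181.243 is 50.0.0.0/7 -> R1
At R1: longest match for 50.48.181.243 is 50.48.0.0/13 -> R5
At R5: longest match for 50.48.181.243 is 50.0.0.0/7 -> local delivery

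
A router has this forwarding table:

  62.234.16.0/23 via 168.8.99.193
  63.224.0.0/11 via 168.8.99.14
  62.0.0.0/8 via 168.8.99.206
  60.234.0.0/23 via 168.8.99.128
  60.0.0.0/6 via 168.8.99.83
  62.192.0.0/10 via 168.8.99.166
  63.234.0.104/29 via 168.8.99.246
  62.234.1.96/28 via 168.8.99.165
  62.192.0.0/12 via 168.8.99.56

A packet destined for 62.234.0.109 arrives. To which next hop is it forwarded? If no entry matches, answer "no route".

Routes whose prefix contains 62.234.0.109:
  60.0.0.0/6 (60.0.0.0 - 63.255.255.255) -> 168.8.99.83
  62.0.0.0/8 (62.0.0.0 - 62.255.255.255) -> 168.8.99.206
  62.192.0.0/10 (62.192.0.0 - 62.255.255.255) -> 168.8.99.166
More-specific entries that do NOT match:
  63.234.0.104/29 (63.234.0.104 - 63.234.0.111) does not contain 62.234.0.109
  62.234.1.96/28 (62.234.1.96 - 62.234.1.111) does not contain 62.234.0.109
  62.234.16.0/23 (62.234.16.0 - 62.234.17.255) does not contain 62.234.0.109
  60.234.0.0/23 (60.234.0.0 - 60.234.1.255) does not contain 62.234.0.109
  62.192.0.0/12 (62.192.0.0 - 62.207.255.255) does not contain 62.234.0.109
  63.224.0.0/11 (63.224.0.0 - 63.255.255.255) does not contain 62.234.0.109
Longest matching prefix is /10 -> next hop 168.8.99.166.

168.8.99.166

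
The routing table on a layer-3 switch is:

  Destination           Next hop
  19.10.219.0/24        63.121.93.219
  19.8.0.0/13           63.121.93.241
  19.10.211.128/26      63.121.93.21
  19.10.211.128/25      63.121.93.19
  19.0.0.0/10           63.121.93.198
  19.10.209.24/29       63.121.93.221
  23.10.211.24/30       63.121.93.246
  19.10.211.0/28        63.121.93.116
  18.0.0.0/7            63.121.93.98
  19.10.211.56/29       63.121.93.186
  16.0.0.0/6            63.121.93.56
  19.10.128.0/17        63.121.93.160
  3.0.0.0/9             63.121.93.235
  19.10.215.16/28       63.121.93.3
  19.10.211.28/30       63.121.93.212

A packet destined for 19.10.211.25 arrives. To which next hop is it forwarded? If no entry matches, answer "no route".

Routes whose prefix contains 19.10.211.25:
  16.0.0.0/6 (16.0.0.0 - 19.255.255.255) -> 63.121.93.56
  18.0.0.0/7 (18.0.0.0 - 19.255.255.255) -> 63.121.93.98
  19.0.0.0/10 (19.0.0.0 - 19.63.255.255) -> 63.121.93.198
  19.8.0.0/13 (19.8.0.0 - 19.15.255.255) -> 63.121.93.241
  19.10.128.0/17 (19.10.128.0 - 19.10.255.255) -> 63.121.93.160
More-specific entries that do NOT match:
  23.10.211.24/30 (23.10.211.24 - 23.10.211.27) does not contain 19.10.211.25
  19.10.211.28/30 (19.10.211.28 - 19.10.211.31) does not contain 19.10.211.25
  19.10.209.24/29 (19.10.209.24 - 19.10.209.31) does not contain 19.10.211.25
  19.10.211.56/29 (19.10.211.56 - 19.10.211.63) does not contain 19.10.211.25
  19.10.211.0/28 (19.10.211.0 - 19.10.211.15) does not contain 19.10.211.25
  19.10.215.16/28 (19.10.215.16 - 19.10.215.31) does not contain 19.10.211.25
  19.10.211.128/26 (19.10.211.128 - 19.10.211.191) does not contain 19.10.211.25
  19.10.211.128/25 (19.10.211.128 - 19.10.211.255) does not contain 19.10.211.25
  19.10.219.0/24 (19.10.219.0 - 19.10.219.255) does not contain 19.10.211.25
Longest matching prefix is /17 -> next hop 63.121.93.160.

63.121.93.160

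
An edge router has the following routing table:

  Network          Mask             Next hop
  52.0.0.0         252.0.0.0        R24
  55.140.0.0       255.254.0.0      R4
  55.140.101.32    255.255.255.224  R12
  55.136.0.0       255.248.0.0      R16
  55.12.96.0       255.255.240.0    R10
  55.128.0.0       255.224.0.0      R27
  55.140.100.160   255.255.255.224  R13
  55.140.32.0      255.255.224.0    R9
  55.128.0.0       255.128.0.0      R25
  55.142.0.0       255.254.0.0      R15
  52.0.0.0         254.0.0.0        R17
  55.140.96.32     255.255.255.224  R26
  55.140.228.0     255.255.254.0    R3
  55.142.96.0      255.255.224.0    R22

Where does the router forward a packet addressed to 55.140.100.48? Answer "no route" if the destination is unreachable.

R4

Routes whose prefix contains 55.140.100.48:
  52.0.0.0/6 (52.0.0.0 - 55.255.255.255) -> R24
  55.128.0.0/9 (55.128.0.0 - 55.255.255.255) -> R25
  55.128.0.0/11 (55.128.0.0 - 55.159.255.255) -> R27
  55.136.0.0/13 (55.136.0.0 - 55.143.255.255) -> R16
  55.140.0.0/15 (55.140.0.0 - 55.141.255.255) -> R4
More-specific entries that do NOT match:
  55.140.101.32/27 (55.140.101.32 - 55.140.101.63) does not contain 55.140.100.48
  55.140.100.160/27 (55.140.100.160 - 55.140.100.191) does not contain 55.140.100.48
  55.140.96.32/27 (55.140.96.32 - 55.140.96.63) does not contain 55.140.100.48
  55.140.228.0/23 (55.140.228.0 - 55.140.229.255) does not contain 55.140.100.48
  55.12.96.0/20 (55.12.96.0 - 55.12.111.255) does not contain 55.140.100.48
  55.140.32.0/19 (55.140.32.0 - 55.140.63.255) does not contain 55.140.100.48
  55.142.96.0/19 (55.142.96.0 - 55.142.127.255) does not contain 55.140.100.48
Longest matching prefix is /15 -> next hop R4.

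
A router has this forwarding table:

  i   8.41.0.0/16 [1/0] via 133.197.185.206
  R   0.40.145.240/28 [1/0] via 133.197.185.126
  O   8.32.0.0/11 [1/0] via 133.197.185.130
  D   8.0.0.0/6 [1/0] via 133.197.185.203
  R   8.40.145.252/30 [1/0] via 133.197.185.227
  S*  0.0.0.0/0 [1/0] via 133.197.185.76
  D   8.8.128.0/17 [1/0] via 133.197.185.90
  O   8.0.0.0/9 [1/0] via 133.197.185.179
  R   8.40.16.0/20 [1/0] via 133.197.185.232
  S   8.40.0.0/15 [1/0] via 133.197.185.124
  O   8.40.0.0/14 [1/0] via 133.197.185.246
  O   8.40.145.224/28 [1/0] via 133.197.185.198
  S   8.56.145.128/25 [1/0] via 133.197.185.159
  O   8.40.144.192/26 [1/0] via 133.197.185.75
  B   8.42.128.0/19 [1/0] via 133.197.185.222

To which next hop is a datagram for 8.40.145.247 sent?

133.197.185.124

Routes whose prefix contains 8.40.145.247:
  0.0.0.0/0 (default, matches everything) -> 133.197.185.76
  8.0.0.0/6 (8.0.0.0 - 11.255.255.255) -> 133.197.185.203
  8.0.0.0/9 (8.0.0.0 - 8.127.255.255) -> 133.197.185.179
  8.32.0.0/11 (8.32.0.0 - 8.63.255.255) -> 133.197.185.130
  8.40.0.0/14 (8.40.0.0 - 8.43.255.255) -> 133.197.185.246
  8.40.0.0/15 (8.40.0.0 - 8.41.255.255) -> 133.197.185.124
More-specific entries that do NOT match:
  8.40.145.252/30 (8.40.145.252 - 8.40.145.255) does not contain 8.40.145.247
  0.40.145.240/28 (0.40.145.240 - 0.40.145.255) does not contain 8.40.145.247
  8.40.145.224/28 (8.40.145.224 - 8.40.145.239) does not contain 8.40.145.247
  8.40.144.192/26 (8.40.144.192 - 8.40.144.255) does not contain 8.40.145.247
  8.56.145.128/25 (8.56.145.128 - 8.56.145.255) does not contain 8.40.145.247
  8.40.16.0/20 (8.40.16.0 - 8.40.31.255) does not contain 8.40.145.247
  8.42.128.0/19 (8.42.128.0 - 8.42.159.255) does not contain 8.40.145.247
  8.8.128.0/17 (8.8.128.0 - 8.8.255.255) does not contain 8.40.145.247
  8.41.0.0/16 (8.41.0.0 - 8.41.255.255) does not contain 8.40.145.247
Longest matching prefix is /15 -> next hop 133.197.185.124.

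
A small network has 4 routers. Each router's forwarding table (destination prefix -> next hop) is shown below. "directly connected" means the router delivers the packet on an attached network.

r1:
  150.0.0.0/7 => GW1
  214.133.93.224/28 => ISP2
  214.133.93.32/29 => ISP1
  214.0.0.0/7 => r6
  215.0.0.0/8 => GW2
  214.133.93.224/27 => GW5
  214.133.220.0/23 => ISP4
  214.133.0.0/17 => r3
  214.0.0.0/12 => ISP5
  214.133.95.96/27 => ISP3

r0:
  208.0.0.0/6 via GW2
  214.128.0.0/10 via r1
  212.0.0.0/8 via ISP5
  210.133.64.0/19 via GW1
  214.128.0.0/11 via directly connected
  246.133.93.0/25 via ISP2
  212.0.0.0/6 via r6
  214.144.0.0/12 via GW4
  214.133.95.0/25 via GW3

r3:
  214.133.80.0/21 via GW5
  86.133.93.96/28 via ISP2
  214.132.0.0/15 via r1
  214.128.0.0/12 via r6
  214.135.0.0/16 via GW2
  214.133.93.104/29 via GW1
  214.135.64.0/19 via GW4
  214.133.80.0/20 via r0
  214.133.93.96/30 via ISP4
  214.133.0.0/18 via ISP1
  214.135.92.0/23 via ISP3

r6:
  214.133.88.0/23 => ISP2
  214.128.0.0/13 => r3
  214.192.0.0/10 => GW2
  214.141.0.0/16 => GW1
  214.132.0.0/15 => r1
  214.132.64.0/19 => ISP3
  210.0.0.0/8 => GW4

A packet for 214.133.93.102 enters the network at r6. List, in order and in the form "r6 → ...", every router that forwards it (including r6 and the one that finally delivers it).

At r6: longest match for 214.133.93.102 is 214.132.0.0/15 -> r1
At r1: longest match for 214.133.93.102 is 214.133.0.0/17 -> r3
At r3: longest match for 214.133.93.102 is 214.133.80.0/20 -> r0
At r0: longest match for 214.133.93.102 is 214.128.0.0/11 -> directly connected

r6 → r1 → r3 → r0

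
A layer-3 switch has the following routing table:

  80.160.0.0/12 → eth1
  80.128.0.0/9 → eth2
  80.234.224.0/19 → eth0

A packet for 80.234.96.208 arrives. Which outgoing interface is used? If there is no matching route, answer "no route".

Routes whose prefix contains 80.234.96.208:
  80.128.0.0/9 (80.128.0.0 - 80.255.255.255) -> eth2
More-specific entries that do NOT match:
  80.234.224.0/19 (80.234.224.0 - 80.234.255.255) does not contain 80.234.96.208
  80.160.0.0/12 (80.160.0.0 - 80.175.255.255) does not contain 80.234.96.208
Longest matching prefix is /9 -> interface eth2.

eth2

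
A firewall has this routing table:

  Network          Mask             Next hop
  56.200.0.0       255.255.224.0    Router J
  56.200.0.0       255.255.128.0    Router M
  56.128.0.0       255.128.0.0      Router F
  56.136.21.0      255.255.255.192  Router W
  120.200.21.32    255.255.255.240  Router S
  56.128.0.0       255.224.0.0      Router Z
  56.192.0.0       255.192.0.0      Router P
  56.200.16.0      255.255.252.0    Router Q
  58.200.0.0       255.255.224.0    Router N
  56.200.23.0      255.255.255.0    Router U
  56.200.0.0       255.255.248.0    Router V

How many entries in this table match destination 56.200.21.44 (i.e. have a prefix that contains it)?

4

Prefixes containing 56.200.21.44:
  56.128.0.0/9 (56.128.0.0 - 56.255.255.255)
  56.192.0.0/10 (56.192.0.0 - 56.255.255.255)
  56.200.0.0/17 (56.200.0.0 - 56.200.127.255)
  56.200.0.0/19 (56.200.0.0 - 56.200.31.255)
Total matching entries: 4.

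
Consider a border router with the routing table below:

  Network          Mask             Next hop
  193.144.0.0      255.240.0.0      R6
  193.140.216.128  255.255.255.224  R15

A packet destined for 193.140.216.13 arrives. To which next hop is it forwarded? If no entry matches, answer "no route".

No entry's prefix contains 193.140.216.13; there is no default route.

no route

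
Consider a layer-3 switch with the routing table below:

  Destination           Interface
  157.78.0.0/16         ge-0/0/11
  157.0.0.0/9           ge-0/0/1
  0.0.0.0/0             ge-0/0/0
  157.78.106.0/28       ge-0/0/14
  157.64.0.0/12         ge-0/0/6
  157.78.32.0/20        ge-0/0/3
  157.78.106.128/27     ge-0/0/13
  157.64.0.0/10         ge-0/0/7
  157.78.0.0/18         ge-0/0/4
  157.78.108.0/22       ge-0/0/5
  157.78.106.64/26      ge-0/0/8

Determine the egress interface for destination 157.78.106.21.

Routes whose prefix contains 157.78.106.21:
  0.0.0.0/0 (default, matches everything) -> ge-0/0/0
  157.0.0.0/9 (157.0.0.0 - 157.127.255.255) -> ge-0/0/1
  157.64.0.0/10 (157.64.0.0 - 157.127.255.255) -> ge-0/0/7
  157.64.0.0/12 (157.64.0.0 - 157.79.255.255) -> ge-0/0/6
  157.78.0.0/16 (157.78.0.0 - 157.78.255.255) -> ge-0/0/11
More-specific entries that do NOT match:
  157.78.106.0/28 (157.78.106.0 - 157.78.106.15) does not contain 157.78.106.21
  157.78.106.128/27 (157.78.106.128 - 157.78.106.159) does not contain 157.78.106.21
  157.78.106.64/26 (157.78.106.64 - 157.78.106.127) does not contain 157.78.106.21
  157.78.108.0/22 (157.78.108.0 - 157.78.111.255) does not contain 157.78.106.21
  157.78.32.0/20 (157.78.32.0 - 157.78.47.255) does not contain 157.78.106.21
  157.78.0.0/18 (157.78.0.0 - 157.78.63.255) does not contain 157.78.106.21
Longest matching prefix is /16 -> interface ge-0/0/11.

ge-0/0/11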